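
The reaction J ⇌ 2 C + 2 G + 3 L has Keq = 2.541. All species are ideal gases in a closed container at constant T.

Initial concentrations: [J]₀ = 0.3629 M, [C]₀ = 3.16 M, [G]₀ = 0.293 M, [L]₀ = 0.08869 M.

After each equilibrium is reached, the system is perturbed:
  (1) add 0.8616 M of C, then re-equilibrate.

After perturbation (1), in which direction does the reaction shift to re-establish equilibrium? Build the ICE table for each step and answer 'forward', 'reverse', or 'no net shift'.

Direction: reverse

Q₀ = 0.001648 vs Keq = 2.541 ⇒ Q<K, forward
Step 1:
                  J         C         G         L
  Initial    0.3629      3.16     0.293   0.08869
  Change    -0.1434    0.2868    0.2868    0.4302
  Equil      0.2195     3.447    0.5798    0.5188
  solve Keq expr → x = 0.1434; check Q = 2.541
Then add 0.8616 M of C.
Step 2:
                  J         C         G         L
  Initial    0.2195     4.308    0.5798    0.5188
  Change    0.01461  -0.02922  -0.02922  -0.04383
  Equil      0.2341     4.279    0.5506     0.475
  solve Keq expr → x = -0.01461; check Q = 2.541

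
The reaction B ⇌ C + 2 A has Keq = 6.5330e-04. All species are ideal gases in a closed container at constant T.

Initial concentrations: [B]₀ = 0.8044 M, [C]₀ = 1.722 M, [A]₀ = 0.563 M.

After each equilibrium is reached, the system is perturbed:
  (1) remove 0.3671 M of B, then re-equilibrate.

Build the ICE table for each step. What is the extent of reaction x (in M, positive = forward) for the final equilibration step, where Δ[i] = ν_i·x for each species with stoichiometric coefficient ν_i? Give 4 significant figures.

Q₀ = 0.6785 vs Keq = 6.5330e-04 ⇒ Q>K, reverse
Step 1:
                   B          C          A
  I           0.8044      1.722      0.563
  C           0.2705    -0.2705     -0.541
  E            1.075      1.451      0.022
  solve Keq expr → x = -0.2705; check Q = 6.5330e-04
Then remove 0.3671 M of B.
Step 2:
                   B          C          A
  I           0.7078      1.451      0.022
  C         0.002054  -0.002054  -0.004108
  E           0.7099      1.449    0.01789
  solve Keq expr → x = -0.002054; check Q = 6.5330e-04

x = -0.002054 M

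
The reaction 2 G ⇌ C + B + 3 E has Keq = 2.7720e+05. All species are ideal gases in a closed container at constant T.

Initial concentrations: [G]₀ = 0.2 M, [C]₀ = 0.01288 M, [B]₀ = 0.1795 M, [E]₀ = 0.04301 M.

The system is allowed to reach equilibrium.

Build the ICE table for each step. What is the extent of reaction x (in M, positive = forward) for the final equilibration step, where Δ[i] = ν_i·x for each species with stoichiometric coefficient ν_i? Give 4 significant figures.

x = 0.09997 M

Q₀ = 4.5986e-06 vs Keq = 2.7720e+05 ⇒ Q<K, forward
Step 1:
                    G           C           B           E
  I               0.2     0.01288      0.1795     0.04301
  C           -0.1999     0.09997     0.09997      0.2999
  E        6.7730e-05      0.1128      0.2795      0.3429
  solve Keq expr → x = 0.09997; check Q = 2.7720e+05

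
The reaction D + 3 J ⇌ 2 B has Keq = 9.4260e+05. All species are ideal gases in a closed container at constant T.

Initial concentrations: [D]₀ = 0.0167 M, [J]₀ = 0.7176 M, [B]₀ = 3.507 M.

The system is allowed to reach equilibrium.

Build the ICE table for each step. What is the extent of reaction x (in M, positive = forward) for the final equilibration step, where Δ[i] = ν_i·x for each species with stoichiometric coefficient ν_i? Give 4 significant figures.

x = 0.01666 M

Q₀ = 1993 vs Keq = 9.4260e+05 ⇒ Q<K, forward
Step 1:
                    D           J           B
  I            0.0167      0.7176       3.507
  C          -0.01666    -0.04997     0.03331
  E        4.4683e-05      0.6676        3.54
  solve Keq expr → x = 0.01666; check Q = 9.4260e+05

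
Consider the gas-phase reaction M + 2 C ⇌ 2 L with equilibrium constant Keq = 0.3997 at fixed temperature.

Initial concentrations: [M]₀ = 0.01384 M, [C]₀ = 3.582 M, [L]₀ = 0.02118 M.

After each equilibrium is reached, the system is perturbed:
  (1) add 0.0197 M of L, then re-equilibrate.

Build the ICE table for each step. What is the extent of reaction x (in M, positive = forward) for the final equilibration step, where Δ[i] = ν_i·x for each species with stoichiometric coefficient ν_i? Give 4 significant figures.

Q₀ = 0.002526 vs Keq = 0.3997 ⇒ Q<K, forward
Step 1:
                   M          C          L
  I          0.01384      3.582    0.02118
  C         -0.01338   -0.02677    0.02677
  E       4.5510e-04      3.555    0.04795
  solve Keq expr → x = 0.01338; check Q = 0.3997
Then add 0.0197 M of L.
Step 2:
                   M          C          L
  I       4.5510e-04      3.555    0.06765
  C       4.2759e-04 8.5517e-04 -8.5517e-04
  E       8.8268e-04      3.556    0.06679
  solve Keq expr → x = -4.2759e-04; check Q = 0.3997

x = -4.2759e-04 M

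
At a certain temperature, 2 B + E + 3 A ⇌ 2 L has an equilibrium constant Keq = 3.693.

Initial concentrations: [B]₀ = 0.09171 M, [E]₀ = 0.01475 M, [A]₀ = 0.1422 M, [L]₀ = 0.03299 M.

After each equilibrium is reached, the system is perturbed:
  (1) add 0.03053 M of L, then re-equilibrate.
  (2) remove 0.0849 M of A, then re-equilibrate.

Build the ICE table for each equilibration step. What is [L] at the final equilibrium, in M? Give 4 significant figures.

[L]_eq = 0.00349 M

Q₀ = 3051 vs Keq = 3.693 ⇒ Q>K, reverse
Step 1:
                   B          E          A          L
  Initial    0.09171    0.01475     0.1422    0.03299
  Change     0.02975    0.01487    0.04462   -0.02975
  Equil       0.1215    0.02962     0.1868   0.003244
  solve Keq expr → x = -0.01487; check Q = 3.693
Then add 0.03053 M of L.
Step 2:
                   B          E          A          L
  Initial     0.1215    0.02962     0.1868    0.03377
  Change     0.02731    0.01365    0.04096   -0.02731
  Equil       0.1488    0.04328     0.2278   0.006465
  solve Keq expr → x = -0.01365; check Q = 3.693
Then remove 0.0849 M of A.
Step 3:
                   B          E          A          L
  Initial     0.1488    0.04328     0.1429   0.006465
  Change    0.002976   0.001488   0.004464  -0.002976
  Equil       0.1517    0.04477     0.1473    0.00349
  solve Keq expr → x = -0.001488; check Q = 3.693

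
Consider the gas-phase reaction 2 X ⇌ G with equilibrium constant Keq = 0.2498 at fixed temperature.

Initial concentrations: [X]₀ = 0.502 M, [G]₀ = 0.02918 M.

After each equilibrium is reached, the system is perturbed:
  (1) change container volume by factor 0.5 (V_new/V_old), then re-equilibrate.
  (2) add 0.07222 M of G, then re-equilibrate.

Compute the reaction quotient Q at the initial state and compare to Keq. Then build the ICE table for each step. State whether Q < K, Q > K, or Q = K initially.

Q₀ = 0.1158; Q < K (proceeds forward)

Q₀ = 0.1158 vs Keq = 0.2498 ⇒ Q<K, forward
Step 1:
                  X         G
  Initial     0.502   0.02918
  Change   -0.04567   0.02284
  Equil      0.4563   0.05202
  solve Keq expr → x = 0.02284; check Q = 0.2498
Then change container volume by factor 0.5 (V_new/V_old).
Step 2:
                  X         G
  Initial    0.9127     0.104
  Change    -0.1121   0.05606
  Equil      0.8005    0.1601
  solve Keq expr → x = 0.05606; check Q = 0.2498
Then add 0.07222 M of G.
Step 3:
                  X         G
  Initial    0.8005    0.2323
  Change    0.07854  -0.03927
  Equil      0.8791     0.193
  solve Keq expr → x = -0.03927; check Q = 0.2498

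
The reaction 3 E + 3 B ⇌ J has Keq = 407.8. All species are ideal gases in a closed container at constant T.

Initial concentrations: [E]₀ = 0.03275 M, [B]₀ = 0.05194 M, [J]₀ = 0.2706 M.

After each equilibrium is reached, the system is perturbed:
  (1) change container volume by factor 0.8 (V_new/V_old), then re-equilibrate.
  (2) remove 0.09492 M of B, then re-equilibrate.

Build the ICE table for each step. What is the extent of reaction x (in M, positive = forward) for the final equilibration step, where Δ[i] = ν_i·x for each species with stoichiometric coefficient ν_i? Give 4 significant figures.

Q₀ = 5.4978e+07 vs Keq = 407.8 ⇒ Q>K, reverse
Step 1:
                  E         B         J
  I         0.03275   0.05194    0.2706
  C          0.2367    0.2367  -0.07889
  E          0.2694    0.2886    0.1917
  solve Keq expr → x = -0.07889; check Q = 407.8
Then change container volume by factor 0.8 (V_new/V_old).
Step 2:
                  E         B         J
  I          0.3368    0.3608    0.2396
  C         -0.0555   -0.0555    0.0185
  E          0.2813    0.3053    0.2581
  solve Keq expr → x = 0.0185; check Q = 407.8
Then remove 0.09492 M of B.
Step 3:
                  E         B         J
  I          0.2813    0.2103    0.2581
  C         0.04637   0.04637  -0.01546
  E          0.3276    0.2567    0.2427
  solve Keq expr → x = -0.01546; check Q = 407.8

x = -0.01546 M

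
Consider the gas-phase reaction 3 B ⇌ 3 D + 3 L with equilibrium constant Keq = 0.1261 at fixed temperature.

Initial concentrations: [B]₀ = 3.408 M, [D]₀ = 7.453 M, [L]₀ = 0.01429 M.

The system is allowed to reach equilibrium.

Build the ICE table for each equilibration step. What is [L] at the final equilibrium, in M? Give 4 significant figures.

Q₀ = 3.0520e-05 vs Keq = 0.1261 ⇒ Q<K, forward
Step 1:
                   B          D          L
  I            3.408      7.453    0.01429
  C          -0.1963     0.1963     0.1963
  E            3.212      7.649     0.2106
  solve Keq expr → x = 0.06542; check Q = 0.1261

[L]_eq = 0.2106 M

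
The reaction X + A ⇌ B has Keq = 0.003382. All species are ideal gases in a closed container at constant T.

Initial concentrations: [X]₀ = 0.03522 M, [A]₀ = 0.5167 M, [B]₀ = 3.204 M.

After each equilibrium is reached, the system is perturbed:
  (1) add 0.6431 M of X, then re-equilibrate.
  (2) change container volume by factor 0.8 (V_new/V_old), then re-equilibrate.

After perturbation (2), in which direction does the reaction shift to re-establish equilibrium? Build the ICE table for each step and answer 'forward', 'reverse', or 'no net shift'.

Direction: forward

Q₀ = 176.1 vs Keq = 0.003382 ⇒ Q>K, reverse
Step 1:
                   X          A          B
  init       0.03522     0.5167      3.204
  Δ            3.164      3.164     -3.164
  eq           3.199      3.681    0.03983
  solve Keq expr → x = -3.164; check Q = 0.003382
Then add 0.6431 M of X.
Step 2:
                   X          A          B
  init         3.842      3.681    0.03983
  Δ        -0.007807  -0.007807   0.007807
  eq           3.835      3.673    0.04764
  solve Keq expr → x = 0.007807; check Q = 0.003382
Then change container volume by factor 0.8 (V_new/V_old).
Step 3:
                   X          A          B
  init         4.793      4.591    0.05954
  Δ         -0.01443   -0.01443    0.01443
  eq           4.779      4.577    0.07397
  solve Keq expr → x = 0.01443; check Q = 0.003382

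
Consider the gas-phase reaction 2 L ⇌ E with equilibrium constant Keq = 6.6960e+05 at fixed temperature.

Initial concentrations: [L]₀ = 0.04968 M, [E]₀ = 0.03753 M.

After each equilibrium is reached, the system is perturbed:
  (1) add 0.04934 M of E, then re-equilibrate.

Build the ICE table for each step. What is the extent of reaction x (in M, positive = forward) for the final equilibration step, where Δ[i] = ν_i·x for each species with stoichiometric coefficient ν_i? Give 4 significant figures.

Q₀ = 15.21 vs Keq = 6.6960e+05 ⇒ Q<K, forward
Step 1:
                  L         E
  init      0.04968   0.03753
  Δ        -0.04938   0.02469
  eq      3.0482e-04   0.06222
  solve Keq expr → x = 0.02469; check Q = 6.6960e+05
Then add 0.04934 M of E.
Step 2:
                  L         E
  init    3.0482e-04    0.1116
  Δ       1.0325e-04 -5.1626e-05
  eq      4.0808e-04    0.1115
  solve Keq expr → x = -5.1626e-05; check Q = 6.6960e+05

x = -5.1626e-05 M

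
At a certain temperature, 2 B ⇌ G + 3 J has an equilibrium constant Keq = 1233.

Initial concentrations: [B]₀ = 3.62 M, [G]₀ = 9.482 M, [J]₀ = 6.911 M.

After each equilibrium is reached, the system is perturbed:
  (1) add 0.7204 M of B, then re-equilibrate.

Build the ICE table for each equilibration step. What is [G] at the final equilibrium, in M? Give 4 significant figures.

[G]_eq = 10.33 M

Q₀ = 238.8 vs Keq = 1233 ⇒ Q<K, forward
Step 1:
                  B         G         J
  I            3.62     9.482     6.911
  C          -1.257    0.6287     1.886
  E           2.363     10.11     8.797
  solve Keq expr → x = 0.6287; check Q = 1233
Then add 0.7204 M of B.
Step 2:
                  B         G         J
  I           3.083     10.11     8.797
  C         -0.4289    0.2144    0.6433
  E           2.654     10.33      9.44
  solve Keq expr → x = 0.2144; check Q = 1233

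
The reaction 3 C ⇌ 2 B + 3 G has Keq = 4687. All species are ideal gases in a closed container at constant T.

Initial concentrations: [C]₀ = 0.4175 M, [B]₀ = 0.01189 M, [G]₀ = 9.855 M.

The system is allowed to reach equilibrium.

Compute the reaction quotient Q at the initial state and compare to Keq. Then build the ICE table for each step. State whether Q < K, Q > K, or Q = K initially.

Q₀ = 1.859; Q < K (proceeds forward)

Q₀ = 1.859 vs Keq = 4687 ⇒ Q<K, forward
Step 1:
                  C         B         G
  Initial    0.4175   0.01189     9.855
  Change     -0.234     0.156     0.234
  Equil      0.1835    0.1679     10.09
  solve Keq expr → x = 0.07801; check Q = 4687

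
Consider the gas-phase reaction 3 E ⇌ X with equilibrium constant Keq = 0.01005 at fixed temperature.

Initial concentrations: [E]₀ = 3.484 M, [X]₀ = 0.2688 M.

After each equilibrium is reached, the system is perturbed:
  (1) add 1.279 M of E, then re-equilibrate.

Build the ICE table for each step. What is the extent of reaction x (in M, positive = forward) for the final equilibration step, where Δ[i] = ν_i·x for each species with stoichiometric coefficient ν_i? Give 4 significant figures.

Q₀ = 0.006356 vs Keq = 0.01005 ⇒ Q<K, forward
Step 1:
                    E           X
  init          3.484      0.2688
  Δ           -0.2312     0.07708
  eq            3.253      0.3459
  solve Keq expr → x = 0.07708; check Q = 0.01005
Then add 1.279 M of E.
Step 2:
                    E           X
  init          4.532      0.3459
  Δ           -0.6823      0.2274
  eq             3.85      0.5733
  solve Keq expr → x = 0.2274; check Q = 0.01005

x = 0.2274 M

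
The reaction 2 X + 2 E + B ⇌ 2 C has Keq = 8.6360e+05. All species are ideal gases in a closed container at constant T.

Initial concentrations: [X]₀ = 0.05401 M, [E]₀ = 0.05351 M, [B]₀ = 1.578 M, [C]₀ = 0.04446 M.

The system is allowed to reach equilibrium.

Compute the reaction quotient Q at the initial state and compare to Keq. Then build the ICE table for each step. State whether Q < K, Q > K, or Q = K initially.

Q₀ = 150 vs Keq = 8.6360e+05 ⇒ Q<K, forward
Step 1:
                    X           E           B           C
  Initial     0.05401     0.05351       1.578     0.04446
  Change     -0.04497    -0.04497    -0.02249     0.04497
  Equil      0.009038    0.008538       1.556     0.08943
  solve Keq expr → x = 0.02249; check Q = 8.6360e+05

Q₀ = 150; Q < K (proceeds forward)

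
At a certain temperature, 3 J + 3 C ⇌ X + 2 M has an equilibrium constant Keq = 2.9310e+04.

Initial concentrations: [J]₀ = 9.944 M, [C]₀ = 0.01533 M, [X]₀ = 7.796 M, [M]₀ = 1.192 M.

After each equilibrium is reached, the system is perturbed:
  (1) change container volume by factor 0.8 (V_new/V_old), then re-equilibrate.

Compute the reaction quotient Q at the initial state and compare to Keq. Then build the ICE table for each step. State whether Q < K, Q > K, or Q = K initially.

Q₀ = 3127 vs Keq = 2.9310e+04 ⇒ Q<K, forward
Step 1:
                  J         C         X         M
  Initial     9.944   0.01533     7.796     1.192
  Change  -0.008031 -0.008031  0.002677  0.005354
  Equil       9.936  0.007299     7.799     1.197
  solve Keq expr → x = 0.002677; check Q = 2.9310e+04
Then change container volume by factor 0.8 (V_new/V_old).
Step 2:
                  J         C         X         M
  Initial     12.42  0.009124     9.748     1.497
  Change   -0.00182  -0.00182 6.0654e-04  0.001213
  Equil       12.42  0.007304     9.749     1.498
  solve Keq expr → x = 6.0654e-04; check Q = 2.9310e+04

Q₀ = 3127; Q < K (proceeds forward)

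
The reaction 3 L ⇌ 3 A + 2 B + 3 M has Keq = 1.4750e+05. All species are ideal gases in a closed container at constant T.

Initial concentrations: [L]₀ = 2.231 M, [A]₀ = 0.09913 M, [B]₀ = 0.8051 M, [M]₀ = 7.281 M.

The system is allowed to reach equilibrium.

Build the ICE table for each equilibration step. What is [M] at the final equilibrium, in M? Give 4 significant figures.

Q₀ = 0.02195 vs Keq = 1.4750e+05 ⇒ Q<K, forward
Step 1:
                   L          A          B          M
  I            2.231    0.09913     0.8051      7.281
  C           -1.739      1.739      1.159      1.739
  E           0.4921      1.838      1.964       9.02
  solve Keq expr → x = 0.5796; check Q = 1.4750e+05

[M]_eq = 9.02 M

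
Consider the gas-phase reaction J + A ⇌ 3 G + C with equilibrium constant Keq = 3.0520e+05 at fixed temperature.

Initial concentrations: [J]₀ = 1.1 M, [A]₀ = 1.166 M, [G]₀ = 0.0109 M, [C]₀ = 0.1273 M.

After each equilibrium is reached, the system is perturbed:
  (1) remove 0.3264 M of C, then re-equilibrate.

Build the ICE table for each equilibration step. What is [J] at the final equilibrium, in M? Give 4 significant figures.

Q₀ = 1.2853e-07 vs Keq = 3.0520e+05 ⇒ Q<K, forward
Step 1:
                   J          A          G          C
  init           1.1      1.166     0.0109     0.1273
  Δ           -1.098     -1.098      3.294      1.098
  eq        0.002126    0.06813      3.305      1.225
  solve Keq expr → x = 1.098; check Q = 3.0520e+05
Then remove 0.3264 M of C.
Step 2:
                   J          A          G          C
  init      0.002126    0.06813      3.305     0.8988
  Δ       -5.5044e-04 -5.5044e-04   0.001651 5.5044e-04
  eq        0.001576    0.06758      3.306     0.8993
  solve Keq expr → x = 5.5044e-04; check Q = 3.0520e+05

[J]_eq = 0.001576 M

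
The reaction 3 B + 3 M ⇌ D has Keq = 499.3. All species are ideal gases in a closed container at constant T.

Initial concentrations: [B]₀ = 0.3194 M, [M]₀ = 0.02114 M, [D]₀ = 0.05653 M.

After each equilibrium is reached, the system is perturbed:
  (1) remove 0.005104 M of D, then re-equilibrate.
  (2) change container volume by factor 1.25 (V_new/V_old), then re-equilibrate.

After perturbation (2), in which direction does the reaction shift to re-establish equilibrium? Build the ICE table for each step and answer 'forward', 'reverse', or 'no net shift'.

Direction: reverse

Q₀ = 1.8364e+05 vs Keq = 499.3 ⇒ Q>K, reverse
Step 1:
                  B         M         D
  init       0.3194   0.02114   0.05653
  Δ           0.078     0.078    -0.026
  eq         0.3974   0.09914   0.03053
  solve Keq expr → x = -0.026; check Q = 499.3
Then remove 0.005104 M of D.
Step 2:
                  B         M         D
  init       0.3974   0.09914   0.02543
  Δ       -0.003572 -0.003572  0.001191
  eq         0.3938   0.09557   0.02662
  solve Keq expr → x = 0.001191; check Q = 499.3
Then change container volume by factor 1.25 (V_new/V_old).
Step 3:
                  B         M         D
  init       0.3151   0.07645   0.02129
  Δ         0.01774   0.01774 -0.005914
  eq         0.3328   0.09419   0.01538
  solve Keq expr → x = -0.005914; check Q = 499.3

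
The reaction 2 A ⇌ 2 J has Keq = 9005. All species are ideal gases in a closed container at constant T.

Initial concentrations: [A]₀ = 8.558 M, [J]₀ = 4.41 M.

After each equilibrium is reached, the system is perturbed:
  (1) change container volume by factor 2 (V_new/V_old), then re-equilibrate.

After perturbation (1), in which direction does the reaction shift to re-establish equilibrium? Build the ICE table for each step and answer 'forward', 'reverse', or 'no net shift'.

Q₀ = 0.2655 vs Keq = 9005 ⇒ Q<K, forward
Step 1:
                  A         J
  Initial     8.558      4.41
  Change     -8.423     8.423
  Equil      0.1352     12.83
  solve Keq expr → x = 4.211; check Q = 9005
Then change container volume by factor 2 (V_new/V_old).
Step 2:
                  A         J
  Initial   0.06762     6.416
  Change          0         0
  Equil     0.06762     6.416
  solve Keq expr → x = 0; check Q = 9005

Direction: no net shift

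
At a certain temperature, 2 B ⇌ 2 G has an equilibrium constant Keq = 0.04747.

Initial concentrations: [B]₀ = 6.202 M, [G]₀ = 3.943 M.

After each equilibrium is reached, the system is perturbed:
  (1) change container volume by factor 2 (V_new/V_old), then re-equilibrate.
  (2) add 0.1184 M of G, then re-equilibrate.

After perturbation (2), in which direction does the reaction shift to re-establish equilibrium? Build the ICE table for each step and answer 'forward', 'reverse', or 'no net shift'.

Direction: reverse

Q₀ = 0.4042 vs Keq = 0.04747 ⇒ Q>K, reverse
Step 1:
                    B           G
  Initial       6.202       3.943
  Change        2.128      -2.128
  Equil          8.33       1.815
  solve Keq expr → x = -1.064; check Q = 0.04747
Then change container volume by factor 2 (V_new/V_old).
Step 2:
                    B           G
  Initial       4.165      0.9075
  Change            0           0
  Equil         4.165      0.9075
  solve Keq expr → x = 0; check Q = 0.04747
Then add 0.1184 M of G.
Step 3:
                    B           G
  Initial       4.165       1.026
  Change      0.09722    -0.09722
  Equil         4.262      0.9286
  solve Keq expr → x = -0.04861; check Q = 0.04747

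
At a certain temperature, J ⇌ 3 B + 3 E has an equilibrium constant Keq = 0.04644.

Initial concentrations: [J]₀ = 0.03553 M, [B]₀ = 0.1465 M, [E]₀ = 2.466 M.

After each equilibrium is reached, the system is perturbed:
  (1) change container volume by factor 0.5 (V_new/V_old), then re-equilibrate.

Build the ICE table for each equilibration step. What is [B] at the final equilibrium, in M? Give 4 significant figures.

[B]_eq = 0.04125 M

Q₀ = 1.327 vs Keq = 0.04644 ⇒ Q>K, reverse
Step 1:
                    J           B           E
  I           0.03553      0.1465       2.466
  C           0.02867    -0.08602    -0.08602
  E            0.0642     0.06048        2.38
  solve Keq expr → x = -0.02867; check Q = 0.04644
Then change container volume by factor 0.5 (V_new/V_old).
Step 2:
                    J           B           E
  I            0.1284       0.121        4.76
  C           0.02657     -0.0797     -0.0797
  E             0.155     0.04125        4.68
  solve Keq expr → x = -0.02657; check Q = 0.04644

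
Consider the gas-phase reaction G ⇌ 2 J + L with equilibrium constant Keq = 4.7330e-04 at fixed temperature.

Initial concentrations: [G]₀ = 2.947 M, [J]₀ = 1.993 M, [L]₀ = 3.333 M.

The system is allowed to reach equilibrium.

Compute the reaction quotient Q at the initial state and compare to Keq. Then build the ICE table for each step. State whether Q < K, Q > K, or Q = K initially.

Q₀ = 4.492 vs Keq = 4.7330e-04 ⇒ Q>K, reverse
Step 1:
                   G          J          L
  I            2.947      1.993      3.333
  C           0.9824     -1.965    -0.9824
  E            3.929    0.02813      2.351
  solve Keq expr → x = -0.9824; check Q = 4.7330e-04

Q₀ = 4.492; Q > K (proceeds reverse)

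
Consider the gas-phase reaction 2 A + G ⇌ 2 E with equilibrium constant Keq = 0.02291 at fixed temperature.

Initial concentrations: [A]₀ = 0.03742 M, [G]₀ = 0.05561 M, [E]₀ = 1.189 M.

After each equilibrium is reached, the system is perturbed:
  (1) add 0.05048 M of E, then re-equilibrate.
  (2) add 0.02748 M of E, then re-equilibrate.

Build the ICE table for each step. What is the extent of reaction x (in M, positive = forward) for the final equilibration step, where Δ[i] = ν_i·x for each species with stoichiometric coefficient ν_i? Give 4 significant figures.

Q₀ = 1.8155e+04 vs Keq = 0.02291 ⇒ Q>K, reverse
Step 1:
                   A          G          E
  I          0.03742    0.05561      1.189
  C            1.062     0.5308     -1.062
  E            1.099     0.5864     0.1274
  solve Keq expr → x = -0.5308; check Q = 0.02291
Then add 0.05048 M of E.
Step 2:
                   A          G          E
  I            1.099     0.5864     0.1779
  C          0.04308    0.02154   -0.04308
  E            1.142      0.608     0.1348
  solve Keq expr → x = -0.02154; check Q = 0.02291
Then add 0.02748 M of E.
Step 3:
                   A          G          E
  I            1.142      0.608     0.1623
  C           0.0234     0.0117    -0.0234
  E            1.166     0.6197     0.1389
  solve Keq expr → x = -0.0117; check Q = 0.02291

x = -0.0117 M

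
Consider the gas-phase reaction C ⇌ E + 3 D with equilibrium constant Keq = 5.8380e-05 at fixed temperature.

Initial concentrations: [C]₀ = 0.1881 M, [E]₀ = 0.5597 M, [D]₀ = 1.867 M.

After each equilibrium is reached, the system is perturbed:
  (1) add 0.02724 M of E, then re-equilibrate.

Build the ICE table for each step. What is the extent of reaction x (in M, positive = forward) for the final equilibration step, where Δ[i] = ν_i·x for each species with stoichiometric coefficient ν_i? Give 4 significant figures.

x = -0.01858 M

Q₀ = 19.36 vs Keq = 5.8380e-05 ⇒ Q>K, reverse
Step 1:
                  C         E         D
  Initial    0.1881    0.5597     1.867
  Change     0.5545   -0.5545    -1.664
  Equil      0.7426  0.005155    0.2034
  solve Keq expr → x = -0.5545; check Q = 5.8380e-05
Then add 0.02724 M of E.
Step 2:
                  C         E         D
  Initial    0.7426   0.03239    0.2034
  Change    0.01858  -0.01858  -0.05574
  Equil      0.7612   0.01381    0.1476
  solve Keq expr → x = -0.01858; check Q = 5.8380e-05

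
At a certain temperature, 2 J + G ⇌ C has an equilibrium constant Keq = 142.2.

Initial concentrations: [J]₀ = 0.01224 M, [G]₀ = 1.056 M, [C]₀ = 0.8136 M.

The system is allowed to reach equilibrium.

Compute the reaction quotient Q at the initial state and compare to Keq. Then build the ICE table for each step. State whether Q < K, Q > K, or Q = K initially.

Q₀ = 5143; Q > K (proceeds reverse)

Q₀ = 5143 vs Keq = 142.2 ⇒ Q>K, reverse
Step 1:
                   J          G          C
  Initial    0.01224      1.056     0.8136
  Change     0.05903    0.02952   -0.02952
  Equil      0.07127      1.086     0.7841
  solve Keq expr → x = -0.02952; check Q = 142.2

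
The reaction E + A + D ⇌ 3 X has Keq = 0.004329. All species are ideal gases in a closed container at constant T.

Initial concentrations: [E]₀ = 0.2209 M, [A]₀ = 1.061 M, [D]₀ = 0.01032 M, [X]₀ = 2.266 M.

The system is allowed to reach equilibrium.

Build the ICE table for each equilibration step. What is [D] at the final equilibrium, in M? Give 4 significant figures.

[D]_eq = 0.7088 M

Q₀ = 4810 vs Keq = 0.004329 ⇒ Q>K, reverse
Step 1:
                   E          A          D          X
  I           0.2209      1.061    0.01032      2.266
  C           0.6985     0.6985     0.6985     -2.095
  E           0.9194      1.759     0.7088     0.1706
  solve Keq expr → x = -0.6985; check Q = 0.004329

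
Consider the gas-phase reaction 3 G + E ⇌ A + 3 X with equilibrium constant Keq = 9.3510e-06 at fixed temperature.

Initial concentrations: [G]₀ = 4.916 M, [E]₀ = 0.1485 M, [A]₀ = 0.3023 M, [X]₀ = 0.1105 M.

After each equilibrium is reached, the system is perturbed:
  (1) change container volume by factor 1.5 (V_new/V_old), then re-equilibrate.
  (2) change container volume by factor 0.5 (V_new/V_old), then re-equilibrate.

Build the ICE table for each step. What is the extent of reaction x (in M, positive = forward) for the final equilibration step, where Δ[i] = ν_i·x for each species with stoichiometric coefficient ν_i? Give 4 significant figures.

x = 0 M

Q₀ = 2.3119e-05 vs Keq = 9.3510e-06 ⇒ Q>K, reverse
Step 1:
                   G          E          A          X
  init         4.916     0.1485     0.3023     0.1105
  Δ          0.02597   0.008656  -0.008656   -0.02597
  eq           4.942     0.1572     0.2936    0.08453
  solve Keq expr → x = -0.008656; check Q = 9.3510e-06
Then change container volume by factor 1.5 (V_new/V_old).
Step 2:
                   G          E          A          X
  init         3.295     0.1048     0.1958    0.05635
  Δ                0          0          0          0
  eq           3.295     0.1048     0.1958    0.05635
  solve Keq expr → x = 0; check Q = 9.3510e-06
Then change container volume by factor 0.5 (V_new/V_old).
Step 3:
                   G          E          A          X
  init         6.589     0.2095     0.3915     0.1127
  Δ                0          0          0          0
  eq           6.589     0.2095     0.3915     0.1127
  solve Keq expr → x = 0; check Q = 9.3510e-06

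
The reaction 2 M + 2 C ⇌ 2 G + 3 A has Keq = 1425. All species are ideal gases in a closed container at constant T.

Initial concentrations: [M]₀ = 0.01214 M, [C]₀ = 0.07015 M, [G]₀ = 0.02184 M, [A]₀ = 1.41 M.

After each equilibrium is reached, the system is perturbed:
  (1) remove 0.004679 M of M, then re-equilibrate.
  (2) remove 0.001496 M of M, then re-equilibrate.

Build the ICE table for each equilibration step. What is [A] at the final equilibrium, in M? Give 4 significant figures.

Q₀ = 1844 vs Keq = 1425 ⇒ Q>K, reverse
Step 1:
                    M           C           G           A
  Initial     0.01214     0.07015     0.02184        1.41
  Change   9.0710e-04  9.0710e-04 -9.0710e-04   -0.001361
  Equil       0.01305     0.07106     0.02093       1.409
  solve Keq expr → x = -4.5355e-04; check Q = 1425
Then remove 0.004679 M of M.
Step 2:
                    M           C           G           A
  Initial    0.008368     0.07106     0.02093       1.409
  Change     0.002605    0.002605   -0.002605   -0.003908
  Equil       0.01097     0.07366     0.01833       1.405
  solve Keq expr → x = -0.001303; check Q = 1425
Then remove 0.001496 M of M.
Step 3:
                    M           C           G           A
  Initial    0.009477     0.07366     0.01833       1.405
  Change   8.5207e-04  8.5207e-04 -8.5207e-04   -0.001278
  Equil       0.01033     0.07451     0.01748       1.403
  solve Keq expr → x = -4.2604e-04; check Q = 1425

[A]_eq = 1.403 M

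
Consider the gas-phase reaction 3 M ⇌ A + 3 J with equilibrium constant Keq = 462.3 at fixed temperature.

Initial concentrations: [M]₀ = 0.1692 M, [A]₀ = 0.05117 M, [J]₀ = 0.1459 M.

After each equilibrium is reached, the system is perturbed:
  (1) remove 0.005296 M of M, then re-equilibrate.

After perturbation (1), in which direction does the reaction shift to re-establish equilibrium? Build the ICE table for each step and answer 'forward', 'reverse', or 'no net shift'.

Q₀ = 0.03281 vs Keq = 462.3 ⇒ Q<K, forward
Step 1:
                  M         A         J
  init       0.1692   0.05117    0.1459
  Δ         -0.1513   0.05042    0.1513
  eq        0.01793    0.1016    0.2972
  solve Keq expr → x = 0.05042; check Q = 462.3
Then remove 0.005296 M of M.
Step 2:
                  M         A         J
  init      0.01264    0.1016    0.2972
  Δ        0.004905 -0.001635 -0.004905
  eq        0.01754   0.09996    0.2923
  solve Keq expr → x = -0.001635; check Q = 462.3

Direction: reverse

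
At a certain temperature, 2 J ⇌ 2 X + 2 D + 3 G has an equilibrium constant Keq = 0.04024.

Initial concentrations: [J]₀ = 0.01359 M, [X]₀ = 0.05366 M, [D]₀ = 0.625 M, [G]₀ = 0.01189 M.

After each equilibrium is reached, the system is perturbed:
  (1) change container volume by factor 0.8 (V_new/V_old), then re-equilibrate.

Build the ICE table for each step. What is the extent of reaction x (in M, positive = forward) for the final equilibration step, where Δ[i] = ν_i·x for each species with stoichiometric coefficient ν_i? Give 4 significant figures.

x = -4.4694e-04 M

Q₀ = 1.0237e-05 vs Keq = 0.04024 ⇒ Q<K, forward
Step 1:
                  J         X         D         G
  Initial   0.01359   0.05366     0.625   0.01189
  Change   -0.01247   0.01247   0.01247    0.0187
  Equil    0.001124   0.06613    0.6375   0.03059
  solve Keq expr → x = 0.006233; check Q = 0.04024
Then change container volume by factor 0.8 (V_new/V_old).
Step 2:
                  J         X         D         G
  Initial  0.001405   0.08266    0.7968   0.03824
  Change  8.9388e-04 -8.9388e-04 -8.9388e-04 -0.001341
  Equil    0.002299   0.08176    0.7959    0.0369
  solve Keq expr → x = -4.4694e-04; check Q = 0.04024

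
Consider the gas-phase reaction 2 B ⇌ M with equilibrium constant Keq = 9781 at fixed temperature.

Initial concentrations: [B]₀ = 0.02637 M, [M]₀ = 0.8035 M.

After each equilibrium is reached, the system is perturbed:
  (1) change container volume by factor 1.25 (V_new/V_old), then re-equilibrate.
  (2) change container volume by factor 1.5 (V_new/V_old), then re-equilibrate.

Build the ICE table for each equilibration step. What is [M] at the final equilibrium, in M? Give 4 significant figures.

Q₀ = 1155 vs Keq = 9781 ⇒ Q<K, forward
Step 1:
                   B          M
  init       0.02637     0.8035
  Δ         -0.01726   0.008629
  eq        0.009112     0.8121
  solve Keq expr → x = 0.008629; check Q = 9781
Then change container volume by factor 1.25 (V_new/V_old).
Step 2:
                   B          M
  init       0.00729     0.6497
  Δ       8.5774e-04 -4.2887e-04
  eq        0.008147     0.6493
  solve Keq expr → x = -4.2887e-04; check Q = 9781
Then change container volume by factor 1.5 (V_new/V_old).
Step 3:
                   B          M
  init      0.005432     0.4328
  Δ         0.001216 -6.0803e-04
  eq        0.006648     0.4322
  solve Keq expr → x = -6.0803e-04; check Q = 9781

[M]_eq = 0.4322 M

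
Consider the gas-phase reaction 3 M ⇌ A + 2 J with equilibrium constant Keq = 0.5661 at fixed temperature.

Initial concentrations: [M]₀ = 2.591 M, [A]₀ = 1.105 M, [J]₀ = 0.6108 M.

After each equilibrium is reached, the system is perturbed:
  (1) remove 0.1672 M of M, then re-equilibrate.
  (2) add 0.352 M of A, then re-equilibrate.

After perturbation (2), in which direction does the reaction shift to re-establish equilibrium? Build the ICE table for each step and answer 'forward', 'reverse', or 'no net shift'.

Direction: reverse

Q₀ = 0.0237 vs Keq = 0.5661 ⇒ Q<K, forward
Step 1:
                    M           A           J
  Initial       2.591       1.105      0.6108
  Change      -0.9908      0.3303      0.6605
  Equil           1.6       1.435       1.271
  solve Keq expr → x = 0.3303; check Q = 0.5661
Then remove 0.1672 M of M.
Step 2:
                    M           A           J
  Initial       1.433       1.435       1.271
  Change      0.09924    -0.03308    -0.06616
  Equil         1.532       1.402       1.205
  solve Keq expr → x = -0.03308; check Q = 0.5661
Then add 0.352 M of A.
Step 3:
                    M           A           J
  Initial       1.532       1.754       1.205
  Change      0.06925    -0.02308    -0.04617
  Equil         1.602       1.731       1.159
  solve Keq expr → x = -0.02308; check Q = 0.5661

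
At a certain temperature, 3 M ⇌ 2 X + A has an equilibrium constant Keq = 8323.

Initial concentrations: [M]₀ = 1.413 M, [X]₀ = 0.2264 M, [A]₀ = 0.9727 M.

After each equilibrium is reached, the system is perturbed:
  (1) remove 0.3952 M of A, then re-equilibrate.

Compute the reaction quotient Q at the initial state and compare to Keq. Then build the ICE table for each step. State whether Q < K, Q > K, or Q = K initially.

Q₀ = 0.01767; Q < K (proceeds forward)

Q₀ = 0.01767 vs Keq = 8323 ⇒ Q<K, forward
Step 1:
                  M         X         A
  init        1.413    0.2264    0.9727
  Δ          -1.353    0.9019    0.4509
  eq        0.06016     1.128     1.424
  solve Keq expr → x = 0.4509; check Q = 8323
Then remove 0.3952 M of A.
Step 2:
                  M         X         A
  init      0.06016     1.128     1.028
  Δ       -0.006017  0.004011  0.002006
  eq        0.05414     1.132      1.03
  solve Keq expr → x = 0.002006; check Q = 8323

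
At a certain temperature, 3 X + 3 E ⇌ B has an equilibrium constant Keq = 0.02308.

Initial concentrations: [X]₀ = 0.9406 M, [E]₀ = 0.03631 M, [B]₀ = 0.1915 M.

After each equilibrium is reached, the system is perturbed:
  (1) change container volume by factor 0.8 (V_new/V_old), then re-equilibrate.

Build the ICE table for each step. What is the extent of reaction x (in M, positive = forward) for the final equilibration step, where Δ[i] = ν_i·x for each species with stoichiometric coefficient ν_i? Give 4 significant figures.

Q₀ = 4807 vs Keq = 0.02308 ⇒ Q>K, reverse
Step 1:
                    X           E           B
  init         0.9406     0.03631      0.1915
  Δ            0.5335      0.5335     -0.1778
  eq            1.474      0.5698     0.01368
  solve Keq expr → x = -0.1778; check Q = 0.02308
Then change container volume by factor 0.8 (V_new/V_old).
Step 2:
                    X           E           B
  init          1.843      0.7122     0.01709
  Δ          -0.05854    -0.05854     0.01951
  eq            1.784      0.6537     0.03661
  solve Keq expr → x = 0.01951; check Q = 0.02308

x = 0.01951 M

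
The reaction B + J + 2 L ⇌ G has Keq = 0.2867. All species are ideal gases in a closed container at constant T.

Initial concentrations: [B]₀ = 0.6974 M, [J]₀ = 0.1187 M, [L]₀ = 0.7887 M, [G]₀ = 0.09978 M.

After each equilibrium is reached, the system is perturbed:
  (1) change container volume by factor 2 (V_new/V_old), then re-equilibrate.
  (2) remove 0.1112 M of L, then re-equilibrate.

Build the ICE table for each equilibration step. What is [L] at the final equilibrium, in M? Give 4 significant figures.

[L]_eq = 0.3794 M

Q₀ = 1.938 vs Keq = 0.2867 ⇒ Q>K, reverse
Step 1:
                    B           J           L           G
  Initial      0.6974      0.1187      0.7887     0.09978
  Change      0.06565     0.06565      0.1313    -0.06565
  Equil         0.763      0.1843        0.92     0.03413
  solve Keq expr → x = -0.06565; check Q = 0.2867
Then change container volume by factor 2 (V_new/V_old).
Step 2:
                    B           J           L           G
  Initial      0.3815     0.09217        0.46     0.01707
  Change      0.01419     0.01419     0.02838    -0.01419
  Equil        0.3957      0.1064      0.4884    0.002878
  solve Keq expr → x = -0.01419; check Q = 0.2867
Then remove 0.1112 M of L.
Step 3:
                    B           J           L           G
  Initial      0.3957      0.1064      0.3772    0.002878
  Change     0.001118    0.001118    0.002236   -0.001118
  Equil        0.3968      0.1075      0.3794     0.00176
  solve Keq expr → x = -0.001118; check Q = 0.2867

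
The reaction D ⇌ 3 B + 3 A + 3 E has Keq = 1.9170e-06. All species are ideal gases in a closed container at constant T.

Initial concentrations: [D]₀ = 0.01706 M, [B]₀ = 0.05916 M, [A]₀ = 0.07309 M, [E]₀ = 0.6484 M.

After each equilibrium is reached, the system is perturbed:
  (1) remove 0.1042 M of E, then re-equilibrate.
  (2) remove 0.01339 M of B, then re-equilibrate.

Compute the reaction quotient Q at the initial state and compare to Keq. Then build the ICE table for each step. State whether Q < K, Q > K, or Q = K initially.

Q₀ = 1.2918e-06 vs Keq = 1.9170e-06 ⇒ Q<K, forward
Step 1:
                  D         B         A         E
  I         0.01706   0.05916   0.07309    0.6484
  C       -0.001152  0.003455  0.003455  0.003455
  E         0.01591   0.06262   0.07655    0.6519
  solve Keq expr → x = 0.001152; check Q = 1.9170e-06
Then remove 0.1042 M of E.
Step 2:
                  D         B         A         E
  I         0.01591   0.06262   0.07655    0.5477
  C       -0.001559  0.004676  0.004676  0.004676
  E         0.01435   0.06729   0.08122    0.5523
  solve Keq expr → x = 0.001559; check Q = 1.9170e-06
Then remove 0.01339 M of B.
Step 3:
                  D         B         A         E
  I         0.01435    0.0539   0.08122    0.5523
  C       -0.001865  0.005595  0.005595  0.005595
  E         0.01248    0.0595   0.08682    0.5579
  solve Keq expr → x = 0.001865; check Q = 1.9170e-06

Q₀ = 1.2918e-06; Q < K (proceeds forward)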